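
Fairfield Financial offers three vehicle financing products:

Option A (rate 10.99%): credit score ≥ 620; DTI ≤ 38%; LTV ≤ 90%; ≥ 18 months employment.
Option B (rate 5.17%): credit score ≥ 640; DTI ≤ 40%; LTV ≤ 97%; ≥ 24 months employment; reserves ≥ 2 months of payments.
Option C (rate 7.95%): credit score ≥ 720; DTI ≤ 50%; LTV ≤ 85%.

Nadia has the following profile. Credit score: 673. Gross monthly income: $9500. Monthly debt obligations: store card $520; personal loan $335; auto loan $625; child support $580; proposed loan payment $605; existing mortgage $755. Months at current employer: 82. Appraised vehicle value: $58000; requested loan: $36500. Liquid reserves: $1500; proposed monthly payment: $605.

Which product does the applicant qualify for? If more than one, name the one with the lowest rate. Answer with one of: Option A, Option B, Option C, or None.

Total debts = (520 + 335 + 625 + 580 + 605 + 755) = 3,420; DTI = 3,420/9,500 = 36%.
LTV = 36,500/58,000 = 62.9%.
Reserves = 1,500/605 = 2.5 months.
Option A: score 673 ≥ 620; DTI 36% ≤ 38%; LTV 62.9% ≤ 90%; employment 82 ≥ 18 mo → qualifies.
Option B: score 673 ≥ 640; DTI 36% ≤ 40%; LTV 62.9% ≤ 97%; employment 82 ≥ 24 mo; reserves 2.5 ≥ 2 mo → qualifies.
Option C: score 673 < 720; DTI 36% ≤ 50%; LTV 62.9% ≤ 85% → does not qualify.
Qualifying: Option A, Option B. Lowest rate is 5.17% → Option B.

Option B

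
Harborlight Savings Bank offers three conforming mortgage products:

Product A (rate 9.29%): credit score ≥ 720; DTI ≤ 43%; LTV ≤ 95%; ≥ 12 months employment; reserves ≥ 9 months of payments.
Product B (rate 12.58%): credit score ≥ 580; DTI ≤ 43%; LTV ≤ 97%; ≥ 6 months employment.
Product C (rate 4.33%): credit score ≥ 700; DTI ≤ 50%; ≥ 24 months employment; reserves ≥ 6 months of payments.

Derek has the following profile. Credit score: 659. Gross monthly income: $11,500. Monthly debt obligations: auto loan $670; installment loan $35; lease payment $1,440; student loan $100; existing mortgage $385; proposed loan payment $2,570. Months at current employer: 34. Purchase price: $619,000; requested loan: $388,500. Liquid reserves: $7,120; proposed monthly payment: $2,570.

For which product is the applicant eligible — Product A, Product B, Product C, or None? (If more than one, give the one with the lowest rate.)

Total debts = (670 + 35 + 1,440 + 100 + 385 + 2,570) = 5,200; DTI = 5,200/11,500 = 45.2%.
LTV = 388,500/619,000 = 62.8%.
Reserves = 7,120/2,570 = 2.8 months.
Product A: score 659 < 720; DTI 45.2% > 43%; LTV 62.8% ≤ 95%; employment 34 ≥ 12 mo; reserves 2.8 < 9 mo → does not qualify.
Product B: score 659 ≥ 580; DTI 45.2% > 43%; LTV 62.8% ≤ 97%; employment 34 ≥ 6 mo → does not qualify.
Product C: score 659 < 700; DTI 45.2% ≤ 50%; employment 34 ≥ 24 mo; reserves 2.8 < 6 mo → does not qualify.

None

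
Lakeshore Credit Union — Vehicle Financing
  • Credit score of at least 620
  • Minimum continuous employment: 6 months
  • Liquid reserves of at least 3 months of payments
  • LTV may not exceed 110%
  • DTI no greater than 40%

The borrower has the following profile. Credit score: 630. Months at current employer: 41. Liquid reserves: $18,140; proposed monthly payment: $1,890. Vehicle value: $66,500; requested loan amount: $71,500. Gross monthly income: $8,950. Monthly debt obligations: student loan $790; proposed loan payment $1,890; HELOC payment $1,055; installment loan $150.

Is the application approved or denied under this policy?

Denied

Credit score 630 ≥ 620 (meets)
Employment 41 ≥ 6 months
Reserves = 18,140/1,890 = 9.6 months ≥ 3
LTV = 71,500/66,500 = 107.5% ≤ 110%
Total monthly debts = (790 + 1,890 + 1,055 + 150) = 3,885. DTI: 3,885 ÷ 8,950 = 43.4%, exceeds the 40% cap
Fails on DTI.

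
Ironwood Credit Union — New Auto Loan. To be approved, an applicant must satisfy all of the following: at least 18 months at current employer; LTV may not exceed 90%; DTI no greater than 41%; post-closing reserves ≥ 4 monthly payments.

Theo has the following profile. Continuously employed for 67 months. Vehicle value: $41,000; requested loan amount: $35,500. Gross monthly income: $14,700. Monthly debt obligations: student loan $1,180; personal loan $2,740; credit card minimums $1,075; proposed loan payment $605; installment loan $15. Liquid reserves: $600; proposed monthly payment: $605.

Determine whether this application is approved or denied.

Denied

Employment 67 ≥ 18 months
LTV = 35,500/41,000 = 86.6% ≤ 90%
Total monthly debts = (1,180 + 2,740 + 1,075 + 605 + 15) = 5,615. DTI: 5,615 ÷ 14,700 = 38.2%, within the 41% cap
Reserves: 600 ÷ 605 = 1.0 months (below 4-month minimum)
Fails on reserves.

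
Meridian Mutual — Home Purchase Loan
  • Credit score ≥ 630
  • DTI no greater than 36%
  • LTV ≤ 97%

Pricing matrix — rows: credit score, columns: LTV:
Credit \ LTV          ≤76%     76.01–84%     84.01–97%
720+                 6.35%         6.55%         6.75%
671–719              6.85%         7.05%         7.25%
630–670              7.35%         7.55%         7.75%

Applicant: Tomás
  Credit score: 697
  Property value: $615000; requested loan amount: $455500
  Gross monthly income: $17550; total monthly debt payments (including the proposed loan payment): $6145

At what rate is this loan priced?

Credit score 697 ≥ 630; Debt-to-income = 6,145/17,550 = 35% — meets 36% limit
LTV = 455,500/615,000 = 74.1% ≤ 97%
Score 697 is in the 671–719 band; LTV 74.1% is in the ≤76% band → 6.85%.

6.85%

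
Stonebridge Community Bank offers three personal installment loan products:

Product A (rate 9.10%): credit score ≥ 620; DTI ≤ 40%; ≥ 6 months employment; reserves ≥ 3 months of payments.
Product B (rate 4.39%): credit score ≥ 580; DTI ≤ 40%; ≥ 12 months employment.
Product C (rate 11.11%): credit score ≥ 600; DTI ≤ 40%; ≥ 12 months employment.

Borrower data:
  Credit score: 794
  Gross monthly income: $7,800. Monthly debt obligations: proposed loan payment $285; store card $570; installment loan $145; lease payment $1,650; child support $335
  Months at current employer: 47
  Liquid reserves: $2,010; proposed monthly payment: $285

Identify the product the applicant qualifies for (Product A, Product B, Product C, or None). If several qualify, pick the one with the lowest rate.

Product B

Total debts = (285 + 570 + 145 + 1,650 + 335) = 2,985; DTI = 2,985/7,800 = 38.3%.
Reserves = 2,010/285 = 7.1 months.
Product A: score 794 ≥ 620; DTI 38.3% ≤ 40%; employment 47 ≥ 6 mo; reserves 7.1 ≥ 3 mo → qualifies.
Product B: score 794 ≥ 580; DTI 38.3% ≤ 40%; employment 47 ≥ 12 mo → qualifies.
Product C: score 794 ≥ 600; DTI 38.3% ≤ 40%; employment 47 ≥ 12 mo → qualifies.
Qualifying: Product A, Product B, Product C. Lowest rate is 4.39% → Product B.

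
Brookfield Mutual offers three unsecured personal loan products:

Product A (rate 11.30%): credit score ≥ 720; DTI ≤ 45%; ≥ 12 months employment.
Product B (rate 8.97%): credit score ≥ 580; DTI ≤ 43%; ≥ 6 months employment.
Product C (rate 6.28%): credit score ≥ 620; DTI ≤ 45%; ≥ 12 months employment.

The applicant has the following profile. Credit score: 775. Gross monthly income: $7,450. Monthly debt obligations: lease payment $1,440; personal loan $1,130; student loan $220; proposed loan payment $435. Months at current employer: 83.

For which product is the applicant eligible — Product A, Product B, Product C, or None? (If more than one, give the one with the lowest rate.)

Product C

Total debts = (1,440 + 1,130 + 220 + 435) = 3,225; DTI = 3,225/7,450 = 43.3%.
Product A: score 775 ≥ 720; DTI 43.3% ≤ 45%; employment 83 ≥ 12 mo → qualifies.
Product B: score 775 ≥ 580; DTI 43.3% > 43%; employment 83 ≥ 6 mo → does not qualify.
Product C: score 775 ≥ 620; DTI 43.3% ≤ 45%; employment 83 ≥ 12 mo → qualifies.
Qualifying: Product A, Product C. Lowest rate is 6.28% → Product C.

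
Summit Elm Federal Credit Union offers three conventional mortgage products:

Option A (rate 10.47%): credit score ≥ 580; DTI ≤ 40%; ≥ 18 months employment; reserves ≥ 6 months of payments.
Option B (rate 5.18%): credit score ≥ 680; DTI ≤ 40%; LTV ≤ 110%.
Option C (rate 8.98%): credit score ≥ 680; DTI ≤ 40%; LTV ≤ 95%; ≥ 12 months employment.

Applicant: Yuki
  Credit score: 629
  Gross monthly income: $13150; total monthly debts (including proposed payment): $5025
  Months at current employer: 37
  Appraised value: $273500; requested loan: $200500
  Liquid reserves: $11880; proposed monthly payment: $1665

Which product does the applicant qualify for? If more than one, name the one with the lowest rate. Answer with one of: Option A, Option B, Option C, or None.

Option A

DTI = 5,025/13,150 = 38.2%.
LTV = 200,500/273,500 = 73.3%.
Reserves = 11,880/1,665 = 7.1 months.
Option A: score 629 ≥ 580; DTI 38.2% ≤ 40%; employment 37 ≥ 18 mo; reserves 7.1 ≥ 6 mo → qualifies.
Option B: score 629 < 680; DTI 38.2% ≤ 40%; LTV 73.3% ≤ 110% → does not qualify.
Option C: score 629 < 680; DTI 38.2% ≤ 40%; LTV 73.3% ≤ 95%; employment 37 ≥ 12 mo → does not qualify.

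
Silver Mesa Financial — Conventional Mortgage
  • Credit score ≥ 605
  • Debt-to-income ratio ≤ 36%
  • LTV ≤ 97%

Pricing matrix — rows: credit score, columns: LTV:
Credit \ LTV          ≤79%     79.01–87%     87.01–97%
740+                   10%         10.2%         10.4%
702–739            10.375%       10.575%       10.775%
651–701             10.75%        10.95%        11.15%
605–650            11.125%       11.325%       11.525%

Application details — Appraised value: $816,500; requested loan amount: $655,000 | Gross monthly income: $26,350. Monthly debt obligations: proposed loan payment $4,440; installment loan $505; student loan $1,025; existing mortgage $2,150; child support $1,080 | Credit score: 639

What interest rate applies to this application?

11.325%

Credit score 639 ≥ 605; Total monthly debts = (4,440 + 505 + 1,025 + 2,150 + 1,080) = 9,200. DTI = 9,200/26,350 = 34.9% ≤ 36%
Loan-to-value = 655,000/816,500 = 80.2% — pass (97% max)
Row: 639 falls in 605–650. Column: 80.2% falls in 79.01–87%. Rate = 11.325%.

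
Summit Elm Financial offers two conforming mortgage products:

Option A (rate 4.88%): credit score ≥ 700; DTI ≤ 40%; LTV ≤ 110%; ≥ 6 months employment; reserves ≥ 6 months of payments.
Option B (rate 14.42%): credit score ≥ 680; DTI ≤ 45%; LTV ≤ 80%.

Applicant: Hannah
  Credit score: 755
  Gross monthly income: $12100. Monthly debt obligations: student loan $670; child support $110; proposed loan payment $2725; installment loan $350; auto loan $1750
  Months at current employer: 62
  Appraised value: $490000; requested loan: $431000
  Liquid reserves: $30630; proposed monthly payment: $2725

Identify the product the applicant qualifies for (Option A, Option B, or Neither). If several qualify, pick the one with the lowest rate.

Total debts = (670 + 110 + 2,725 + 350 + 1,750) = 5,605; DTI = 5,605/12,100 = 46.3%.
LTV = 431,000/490,000 = 88%.
Reserves = 30,630/2,725 = 11.2 months.
Option A: score 755 ≥ 700; DTI 46.3% > 40%; LTV 88% ≤ 110%; employment 62 ≥ 6 mo; reserves 11.2 ≥ 6 mo → does not qualify.
Option B: score 755 ≥ 680; DTI 46.3% > 45%; LTV 88% > 80% → does not qualify.

Neither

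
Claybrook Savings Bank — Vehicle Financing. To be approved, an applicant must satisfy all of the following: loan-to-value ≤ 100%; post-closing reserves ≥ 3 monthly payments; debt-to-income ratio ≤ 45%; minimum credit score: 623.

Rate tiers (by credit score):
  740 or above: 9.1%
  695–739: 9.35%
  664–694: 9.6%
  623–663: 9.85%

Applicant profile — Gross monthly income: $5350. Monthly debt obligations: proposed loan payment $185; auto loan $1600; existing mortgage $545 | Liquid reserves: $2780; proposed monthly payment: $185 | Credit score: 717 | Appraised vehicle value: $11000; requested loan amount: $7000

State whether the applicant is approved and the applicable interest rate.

Credit score 717 ≥ 623 (meets minimum)
Reserves = 2,780/185 = 15.0 months ≥ 3
Total monthly debts = (185 + 1,600 + 545) = 2,330. Debt-to-income = 2,330/5,350 = 43.6% — meets 45% limit
LTV: 7,000 ÷ 11,000 = 63.6%, within 100% cap
All requirements met. Score 717 falls in the 695–739 tier → 9.35%.

Approved at 9.35%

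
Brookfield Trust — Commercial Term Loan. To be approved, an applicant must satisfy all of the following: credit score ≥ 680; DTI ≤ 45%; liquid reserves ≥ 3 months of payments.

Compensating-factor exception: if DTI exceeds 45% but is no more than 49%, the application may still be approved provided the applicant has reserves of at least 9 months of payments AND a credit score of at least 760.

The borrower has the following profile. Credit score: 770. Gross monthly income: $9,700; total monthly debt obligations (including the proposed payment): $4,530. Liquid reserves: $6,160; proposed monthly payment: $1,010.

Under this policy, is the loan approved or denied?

Denied

Credit score 770 ≥ 680 (meets base)
DTI: 4,530 ÷ 9,700 = 46.7%, over the 45% base limit.
Reserves: 6,160 ÷ 1,010 = 6.1 months (meets 3-month minimum)
DTI 46.7% is within the 45%–49% exception band; checking compensating factors.
Reserves 6.1 < 9 months; credit score 770 ≥ 760.
Compensating-factor requirement not fully met.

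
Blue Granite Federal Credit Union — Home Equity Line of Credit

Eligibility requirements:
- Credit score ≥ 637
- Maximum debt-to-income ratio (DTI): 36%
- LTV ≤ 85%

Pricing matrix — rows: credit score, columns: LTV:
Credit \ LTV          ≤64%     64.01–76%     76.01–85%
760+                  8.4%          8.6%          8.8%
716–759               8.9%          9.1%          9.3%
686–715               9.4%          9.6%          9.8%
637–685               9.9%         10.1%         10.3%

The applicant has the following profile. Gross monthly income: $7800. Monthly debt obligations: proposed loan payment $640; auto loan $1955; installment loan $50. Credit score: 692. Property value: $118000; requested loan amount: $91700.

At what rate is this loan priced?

Credit score 692 ≥ 637; Total monthly debts = (640 + 1,955 + 50) = 2,645. Debt-to-income = 2,645/7,800 = 33.9% — meets 36% limit
Loan-to-value = 91,700/118,000 = 77.7% — pass (85% max)
Row: 692 falls in 686–715. Column: 77.7% falls in 76.01–85%. Rate = 9.8%.

9.8%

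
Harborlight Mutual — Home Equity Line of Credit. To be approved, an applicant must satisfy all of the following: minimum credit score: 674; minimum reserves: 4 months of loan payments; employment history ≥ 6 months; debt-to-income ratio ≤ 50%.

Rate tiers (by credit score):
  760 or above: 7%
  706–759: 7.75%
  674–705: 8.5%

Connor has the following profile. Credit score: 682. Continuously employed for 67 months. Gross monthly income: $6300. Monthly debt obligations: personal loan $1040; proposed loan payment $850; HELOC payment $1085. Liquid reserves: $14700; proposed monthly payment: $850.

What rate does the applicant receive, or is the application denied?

Approved at 8.5%

Credit score 682 ≥ 674 (meets minimum)
Employment 67 ≥ 6 months
Reserves: 14,700 ÷ 850 = 17.3 months (meets 4-month minimum)
Total monthly debts = (1,040 + 850 + 1,085) = 2,975. Debt-to-income = 2,975/6,300 = 47.2% — meets 50% limit
All requirements met. Score 682 falls in the 674–705 tier → 8.5%.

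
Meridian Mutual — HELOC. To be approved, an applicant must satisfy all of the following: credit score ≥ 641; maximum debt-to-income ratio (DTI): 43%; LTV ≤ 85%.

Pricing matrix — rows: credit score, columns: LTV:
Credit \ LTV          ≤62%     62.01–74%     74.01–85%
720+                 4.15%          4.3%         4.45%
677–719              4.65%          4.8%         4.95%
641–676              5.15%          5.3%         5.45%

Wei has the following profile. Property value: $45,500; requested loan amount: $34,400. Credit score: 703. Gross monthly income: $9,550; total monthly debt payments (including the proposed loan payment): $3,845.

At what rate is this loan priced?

4.95%

Credit score 703 ≥ 641; Debt-to-income = 3,845/9,550 = 40.3% — meets 43% limit
LTV: 34,400 ÷ 45,500 = 75.6%, within 85% cap
Credit 703 → row 677–719; LTV 75.6% → column 74.01–85%. Grid cell → 4.95%.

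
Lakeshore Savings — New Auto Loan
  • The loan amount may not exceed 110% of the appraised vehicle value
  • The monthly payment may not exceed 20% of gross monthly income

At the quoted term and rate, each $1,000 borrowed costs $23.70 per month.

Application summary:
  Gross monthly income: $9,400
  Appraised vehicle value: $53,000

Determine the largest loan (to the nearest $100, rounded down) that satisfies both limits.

$58,300

Payment cap: 20% × $9,400 = $1,880/month.
At $23.70 per $1,000, that supports 1,880/23.70 × 1,000 ≈ $79,324 → $79,300.
LTV cap: 110% × $53,000 = $58,300 → $58,300.
Binding constraint: loan-to-value.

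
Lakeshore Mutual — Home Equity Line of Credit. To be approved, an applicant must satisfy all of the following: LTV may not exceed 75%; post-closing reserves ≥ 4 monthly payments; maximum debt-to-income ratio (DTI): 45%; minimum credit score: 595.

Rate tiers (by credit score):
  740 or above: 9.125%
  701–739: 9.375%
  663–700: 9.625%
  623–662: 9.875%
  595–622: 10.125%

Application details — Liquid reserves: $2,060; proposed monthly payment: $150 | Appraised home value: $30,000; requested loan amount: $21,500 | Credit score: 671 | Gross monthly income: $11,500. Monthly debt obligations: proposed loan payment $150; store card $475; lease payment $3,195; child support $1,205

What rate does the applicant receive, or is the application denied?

Credit score 671 ≥ 595 (meets minimum)
Total monthly debts = (150 + 475 + 3,195 + 1,205) = 5,025. Debt-to-income = 5,025/11,500 = 43.7% — meets 45% limit
LTV: 21,500 ÷ 30,000 = 71.7%, within 75% cap
Reserves: 2,060 ÷ 150 = 13.7 months (meets 4-month minimum)
All requirements met. Score 671 falls in the 663–700 tier → 9.625%.

Approved at 9.625%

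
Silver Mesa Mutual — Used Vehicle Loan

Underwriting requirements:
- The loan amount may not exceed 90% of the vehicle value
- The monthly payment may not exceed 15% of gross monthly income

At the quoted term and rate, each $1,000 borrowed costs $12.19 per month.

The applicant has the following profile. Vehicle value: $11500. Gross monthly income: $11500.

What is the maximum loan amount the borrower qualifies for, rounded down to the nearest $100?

$10,300

Payment cap: 15% × $11,500 = $1,725/month.
At $12.19 per $1,000, that supports 1,725/12.19 × 1,000 ≈ $141,509 → $141,500.
LTV cap: 90% × $11,500 = $10,350 → $10,300.
Binding constraint: loan-to-value.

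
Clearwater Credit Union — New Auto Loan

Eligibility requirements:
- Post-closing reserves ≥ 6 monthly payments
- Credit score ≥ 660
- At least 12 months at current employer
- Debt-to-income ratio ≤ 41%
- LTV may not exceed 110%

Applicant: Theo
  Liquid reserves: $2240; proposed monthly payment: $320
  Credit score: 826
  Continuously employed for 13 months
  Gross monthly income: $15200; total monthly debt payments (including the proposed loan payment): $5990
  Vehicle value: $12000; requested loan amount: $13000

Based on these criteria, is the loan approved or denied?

Approved

Liquid reserves cover 2,240/320 = 7.0 months — ≥ 6 required
Credit score 826 ≥ 660 (meets)
Employment 13 ≥ 12 months
DTI = 5,990/15,200 = 39.4% ≤ 41%
LTV = 13,000/12,000 = 108.3% ≤ 110%
All criteria satisfied.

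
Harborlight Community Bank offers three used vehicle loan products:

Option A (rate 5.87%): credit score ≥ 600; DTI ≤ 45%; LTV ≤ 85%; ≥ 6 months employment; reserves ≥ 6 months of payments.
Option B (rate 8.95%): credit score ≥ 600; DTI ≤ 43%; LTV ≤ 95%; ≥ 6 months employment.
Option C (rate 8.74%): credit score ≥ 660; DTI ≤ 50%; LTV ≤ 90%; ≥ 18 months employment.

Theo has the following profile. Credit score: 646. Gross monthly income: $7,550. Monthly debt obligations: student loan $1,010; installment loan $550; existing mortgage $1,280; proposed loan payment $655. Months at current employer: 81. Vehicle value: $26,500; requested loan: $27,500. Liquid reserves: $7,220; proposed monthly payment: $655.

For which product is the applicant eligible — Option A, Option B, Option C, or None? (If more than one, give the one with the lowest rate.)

Total debts = (1,010 + 550 + 1,280 + 655) = 3,495; DTI = 3,495/7,550 = 46.3%.
LTV = 27,500/26,500 = 103.8%.
Reserves = 7,220/655 = 11.0 months.
Option A: score 646 ≥ 600; DTI 46.3% > 45%; LTV 103.8% > 85%; employment 81 ≥ 6 mo; reserves 11.0 ≥ 6 mo → does not qualify.
Option B: score 646 ≥ 600; DTI 46.3% > 43%; LTV 103.8% > 95%; employment 81 ≥ 6 mo → does not qualify.
Option C: score 646 < 660; DTI 46.3% ≤ 50%; LTV 103.8% > 90%; employment 81 ≥ 18 mo → does not qualify.

None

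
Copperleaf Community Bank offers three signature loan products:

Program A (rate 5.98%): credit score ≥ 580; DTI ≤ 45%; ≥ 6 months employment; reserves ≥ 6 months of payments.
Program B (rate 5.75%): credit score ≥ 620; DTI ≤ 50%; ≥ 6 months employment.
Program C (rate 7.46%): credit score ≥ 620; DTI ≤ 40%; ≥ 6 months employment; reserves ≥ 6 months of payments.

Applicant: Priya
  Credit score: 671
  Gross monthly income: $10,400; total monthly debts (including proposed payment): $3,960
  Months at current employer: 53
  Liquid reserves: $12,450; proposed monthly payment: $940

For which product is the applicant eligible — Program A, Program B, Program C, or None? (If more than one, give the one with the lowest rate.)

Program B

DTI = 3,960/10,400 = 38.1%.
Reserves = 12,450/940 = 13.2 months.
Program A: score 671 ≥ 580; DTI 38.1% ≤ 45%; employment 53 ≥ 6 mo; reserves 13.2 ≥ 6 mo → qualifies.
Program B: score 671 ≥ 620; DTI 38.1% ≤ 50%; employment 53 ≥ 6 mo → qualifies.
Program C: score 671 ≥ 620; DTI 38.1% ≤ 40%; employment 53 ≥ 6 mo; reserves 13.2 ≥ 6 mo → qualifies.
Qualifying: Program A, Program B, Program C. Lowest rate is 5.75% → Program B.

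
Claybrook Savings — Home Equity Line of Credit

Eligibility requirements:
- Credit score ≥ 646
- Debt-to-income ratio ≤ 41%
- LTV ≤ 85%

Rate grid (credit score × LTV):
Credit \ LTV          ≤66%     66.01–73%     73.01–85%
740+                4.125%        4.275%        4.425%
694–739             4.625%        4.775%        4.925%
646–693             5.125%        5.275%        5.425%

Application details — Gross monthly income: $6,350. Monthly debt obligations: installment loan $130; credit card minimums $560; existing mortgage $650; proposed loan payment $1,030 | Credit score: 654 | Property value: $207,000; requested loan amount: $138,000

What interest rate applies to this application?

Credit score 654 ≥ 646; Total monthly debts = (130 + 560 + 650 + 1,030) = 2,370. DTI = 2,370/6,350 = 37.3% ≤ 41%
LTV = 138,000/207,000 = 66.7% ≤ 85%
Credit 654 → row 646–693; LTV 66.7% → column 66.01–73%. Grid cell → 5.275%.

5.275%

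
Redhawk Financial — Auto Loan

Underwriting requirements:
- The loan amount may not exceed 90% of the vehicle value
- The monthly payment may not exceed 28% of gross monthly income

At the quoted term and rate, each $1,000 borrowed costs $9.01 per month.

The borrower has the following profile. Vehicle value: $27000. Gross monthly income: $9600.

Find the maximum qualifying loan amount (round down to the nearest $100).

Payment cap: 28% × $9,600 = $2,688/month.
At $9.01 per $1,000, that supports 2,688/9.01 × 1,000 ≈ $298,335 → $298,300.
LTV cap: 90% × $27,000 = $24,300 → $24,300.
Binding constraint: loan-to-value.

$24,300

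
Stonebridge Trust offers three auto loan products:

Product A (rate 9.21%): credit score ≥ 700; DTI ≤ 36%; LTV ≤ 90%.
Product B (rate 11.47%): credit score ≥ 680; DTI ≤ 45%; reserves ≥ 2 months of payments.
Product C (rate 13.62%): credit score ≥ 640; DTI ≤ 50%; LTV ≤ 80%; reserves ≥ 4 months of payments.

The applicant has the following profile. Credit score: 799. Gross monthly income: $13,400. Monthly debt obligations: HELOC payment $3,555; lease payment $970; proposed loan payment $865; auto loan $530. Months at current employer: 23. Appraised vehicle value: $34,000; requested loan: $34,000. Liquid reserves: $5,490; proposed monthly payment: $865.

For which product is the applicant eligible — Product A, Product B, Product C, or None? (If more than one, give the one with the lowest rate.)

Product B

Total debts = (3,555 + 970 + 865 + 530) = 5,920; DTI = 5,920/13,400 = 44.2%.
LTV = 34,000/34,000 = 100%.
Reserves = 5,490/865 = 6.3 months.
Product A: score 799 ≥ 700; DTI 44.2% > 36%; LTV 100% > 90% → does not qualify.
Product B: score 799 ≥ 680; DTI 44.2% ≤ 45%; reserves 6.3 ≥ 2 mo → qualifies.
Product C: score 799 ≥ 640; DTI 44.2% ≤ 50%; LTV 100% > 80%; reserves 6.3 ≥ 4 mo → does not qualify.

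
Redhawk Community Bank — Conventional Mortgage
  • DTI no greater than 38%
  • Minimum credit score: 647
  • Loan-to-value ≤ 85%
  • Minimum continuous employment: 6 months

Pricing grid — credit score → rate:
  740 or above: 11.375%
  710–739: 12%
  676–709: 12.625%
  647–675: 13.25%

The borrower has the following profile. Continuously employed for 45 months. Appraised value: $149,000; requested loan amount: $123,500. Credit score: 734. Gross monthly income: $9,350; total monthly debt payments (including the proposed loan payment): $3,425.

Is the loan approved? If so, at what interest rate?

Approved at 12%

Credit score 734 ≥ 647 (meets minimum)
LTV: 123,500 ÷ 149,000 = 82.9%, within 85% cap
DTI = 3,425/9,350 = 36.6% ≤ 38%
Employment 45 ≥ 6 months
All requirements met. Score 734 falls in the 710–739 tier → 12%.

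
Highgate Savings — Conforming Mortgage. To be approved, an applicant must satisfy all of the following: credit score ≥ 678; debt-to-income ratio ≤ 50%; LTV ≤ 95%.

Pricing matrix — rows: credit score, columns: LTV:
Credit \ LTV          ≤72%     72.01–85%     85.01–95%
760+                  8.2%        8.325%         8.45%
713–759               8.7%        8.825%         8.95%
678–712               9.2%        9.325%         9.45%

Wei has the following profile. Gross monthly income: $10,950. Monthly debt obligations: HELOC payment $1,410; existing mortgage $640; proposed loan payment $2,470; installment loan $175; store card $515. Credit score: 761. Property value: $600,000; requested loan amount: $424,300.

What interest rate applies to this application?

8.2%

Credit score 761 ≥ 678; Total monthly debts = (1,410 + 640 + 2,470 + 175 + 515) = 5,210. DTI: 5,210 ÷ 10,950 = 47.6%, within the 50% cap
LTV = 424,300/600,000 = 70.7% ≤ 95%
Credit 761 → row 760+; LTV 70.7% → column ≤72%. Grid cell → 8.2%.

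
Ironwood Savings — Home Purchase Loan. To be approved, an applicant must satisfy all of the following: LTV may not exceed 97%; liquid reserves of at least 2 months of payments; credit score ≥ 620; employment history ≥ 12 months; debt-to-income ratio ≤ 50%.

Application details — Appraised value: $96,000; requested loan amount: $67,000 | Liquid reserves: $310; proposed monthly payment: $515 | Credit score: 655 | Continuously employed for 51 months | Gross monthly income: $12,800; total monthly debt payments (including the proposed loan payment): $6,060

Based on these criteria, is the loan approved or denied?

LTV: 67,000 ÷ 96,000 = 69.8%, within 97% cap
Reserves: 310 ÷ 515 = 0.6 months (below 2-month minimum)
Credit score 655 ≥ 620 (meets)
Employment 51 ≥ 12 months
Debt-to-income = 6,060/12,800 = 47.3% — meets 50% limit
Fails on reserves.

Denied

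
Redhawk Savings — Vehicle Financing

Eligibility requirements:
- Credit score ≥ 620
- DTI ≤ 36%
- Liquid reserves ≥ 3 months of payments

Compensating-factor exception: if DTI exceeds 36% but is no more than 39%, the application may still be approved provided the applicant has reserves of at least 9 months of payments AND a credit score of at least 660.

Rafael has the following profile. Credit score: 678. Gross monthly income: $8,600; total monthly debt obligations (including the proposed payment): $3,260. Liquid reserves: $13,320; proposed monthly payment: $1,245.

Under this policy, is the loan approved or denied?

Approved

Credit score 678 ≥ 620 (meets base)
DTI: 3,260 ÷ 8,600 = 37.9%, over the 36% base limit.
Liquid reserves cover 13,320/1,245 = 10.7 months — ≥ 3 required
DTI 37.9% is within the 36%–39% exception band; checking compensating factors.
Reserves 10.7 ≥ 9 months; credit score 678 ≥ 660.
Both override conditions satisfied; DTI exception granted.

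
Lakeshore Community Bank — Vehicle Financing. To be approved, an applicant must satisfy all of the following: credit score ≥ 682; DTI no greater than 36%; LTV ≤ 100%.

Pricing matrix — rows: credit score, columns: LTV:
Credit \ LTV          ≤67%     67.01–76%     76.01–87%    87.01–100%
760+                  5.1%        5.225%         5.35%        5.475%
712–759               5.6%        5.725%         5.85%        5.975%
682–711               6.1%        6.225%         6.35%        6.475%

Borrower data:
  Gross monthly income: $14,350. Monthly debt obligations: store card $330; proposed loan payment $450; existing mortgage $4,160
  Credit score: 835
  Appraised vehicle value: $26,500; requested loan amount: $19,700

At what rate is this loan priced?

5.225%

Credit score 835 ≥ 682; Total monthly debts = (330 + 450 + 4,160) = 4,940. Debt-to-income = 4,940/14,350 = 34.4% — meets 36% limit
LTV: 19,700 ÷ 26,500 = 74.3%, within 100% cap
Credit 835 → row 760+; LTV 74.3% → column 67.01–76%. Grid cell → 5.225%.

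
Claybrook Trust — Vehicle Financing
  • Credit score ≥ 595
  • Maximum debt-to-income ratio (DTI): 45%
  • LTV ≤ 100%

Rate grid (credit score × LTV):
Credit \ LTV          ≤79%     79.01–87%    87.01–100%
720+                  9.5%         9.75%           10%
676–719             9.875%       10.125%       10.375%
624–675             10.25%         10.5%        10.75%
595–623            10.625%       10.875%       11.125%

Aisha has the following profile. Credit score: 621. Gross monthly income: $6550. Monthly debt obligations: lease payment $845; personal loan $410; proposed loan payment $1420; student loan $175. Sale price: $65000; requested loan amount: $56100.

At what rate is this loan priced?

Credit score 621 ≥ 595; Total monthly debts = (845 + 410 + 1,420 + 175) = 2,850. DTI: 2,850 ÷ 6,550 = 43.5%, within the 45% cap
LTV = 56,100/65,000 = 86.3% ≤ 100%
Row: 621 falls in 595–623. Column: 86.3% falls in 79.01–87%. Rate = 10.875%.

10.875%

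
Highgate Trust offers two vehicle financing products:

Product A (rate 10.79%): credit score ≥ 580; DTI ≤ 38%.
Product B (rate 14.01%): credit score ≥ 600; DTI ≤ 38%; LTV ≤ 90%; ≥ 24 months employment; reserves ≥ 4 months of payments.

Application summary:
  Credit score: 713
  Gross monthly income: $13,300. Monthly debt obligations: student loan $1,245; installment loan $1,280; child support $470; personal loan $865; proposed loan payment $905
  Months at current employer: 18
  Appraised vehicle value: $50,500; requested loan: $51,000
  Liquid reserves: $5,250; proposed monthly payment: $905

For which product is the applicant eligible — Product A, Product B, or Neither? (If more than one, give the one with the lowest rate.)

Total debts = (1,245 + 1,280 + 470 + 865 + 905) = 4,765; DTI = 4,765/13,300 = 35.8%.
LTV = 51,000/50,500 = 101%.
Reserves = 5,250/905 = 5.8 months.
Product A: score 713 ≥ 580; DTI 35.8% ≤ 38% → qualifies.
Product B: score 713 ≥ 600; DTI 35.8% ≤ 38%; LTV 101% > 90%; employment 18 < 24 mo; reserves 5.8 ≥ 4 mo → does not qualify.

Product A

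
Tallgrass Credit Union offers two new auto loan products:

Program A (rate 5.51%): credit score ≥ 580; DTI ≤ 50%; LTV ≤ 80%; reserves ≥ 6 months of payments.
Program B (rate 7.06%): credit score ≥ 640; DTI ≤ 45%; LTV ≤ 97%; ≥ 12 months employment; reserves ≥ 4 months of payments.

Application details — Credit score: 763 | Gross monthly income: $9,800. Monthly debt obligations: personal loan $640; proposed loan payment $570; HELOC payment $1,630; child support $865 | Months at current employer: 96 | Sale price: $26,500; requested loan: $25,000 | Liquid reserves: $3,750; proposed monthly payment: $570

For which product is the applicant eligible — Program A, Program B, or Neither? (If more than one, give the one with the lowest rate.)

Total debts = (640 + 570 + 1,630 + 865) = 3,705; DTI = 3,705/9,800 = 37.8%.
LTV = 25,000/26,500 = 94.3%.
Reserves = 3,750/570 = 6.6 months.
Program A: score 763 ≥ 580; DTI 37.8% ≤ 50%; LTV 94.3% > 80%; reserves 6.6 ≥ 6 mo → does not qualify.
Program B: score 763 ≥ 640; DTI 37.8% ≤ 45%; LTV 94.3% ≤ 97%; employment 96 ≥ 12 mo; reserves 6.6 ≥ 4 mo → qualifies.

Program B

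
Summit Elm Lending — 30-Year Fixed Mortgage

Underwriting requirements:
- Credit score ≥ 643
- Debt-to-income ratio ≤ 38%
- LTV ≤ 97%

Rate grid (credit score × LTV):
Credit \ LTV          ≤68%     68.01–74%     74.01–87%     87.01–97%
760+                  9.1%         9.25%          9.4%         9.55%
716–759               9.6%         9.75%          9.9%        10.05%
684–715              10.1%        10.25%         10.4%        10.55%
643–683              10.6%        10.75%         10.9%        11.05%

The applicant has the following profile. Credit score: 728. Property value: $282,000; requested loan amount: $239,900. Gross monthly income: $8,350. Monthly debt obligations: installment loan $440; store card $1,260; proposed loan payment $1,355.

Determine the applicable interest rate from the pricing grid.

9.9%

Credit score 728 ≥ 643; Total monthly debts = (440 + 1,260 + 1,355) = 3,055. Debt-to-income = 3,055/8,350 = 36.6% — meets 38% limit
LTV: 239,900 ÷ 282,000 = 85.1%, within 97% cap
Row: 728 falls in 716–759. Column: 85.1% falls in 74.01–87%. Rate = 9.9%.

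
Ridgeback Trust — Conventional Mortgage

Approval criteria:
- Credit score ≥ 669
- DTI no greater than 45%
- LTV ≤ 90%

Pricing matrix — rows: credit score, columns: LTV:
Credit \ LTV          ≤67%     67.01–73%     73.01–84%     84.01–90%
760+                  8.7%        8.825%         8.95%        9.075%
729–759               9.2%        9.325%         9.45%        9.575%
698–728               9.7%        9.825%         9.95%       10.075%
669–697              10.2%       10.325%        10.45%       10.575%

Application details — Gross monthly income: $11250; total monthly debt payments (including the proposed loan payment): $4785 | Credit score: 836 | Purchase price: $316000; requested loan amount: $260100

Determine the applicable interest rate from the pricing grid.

8.95%

Credit score 836 ≥ 669; Debt-to-income = 4,785/11,250 = 42.5% — meets 45% limit
Loan-to-value = 260,100/316,000 = 82.3% — pass (90% max)
Row: 836 falls in 760+. Column: 82.3% falls in 73.01–84%. Rate = 8.95%.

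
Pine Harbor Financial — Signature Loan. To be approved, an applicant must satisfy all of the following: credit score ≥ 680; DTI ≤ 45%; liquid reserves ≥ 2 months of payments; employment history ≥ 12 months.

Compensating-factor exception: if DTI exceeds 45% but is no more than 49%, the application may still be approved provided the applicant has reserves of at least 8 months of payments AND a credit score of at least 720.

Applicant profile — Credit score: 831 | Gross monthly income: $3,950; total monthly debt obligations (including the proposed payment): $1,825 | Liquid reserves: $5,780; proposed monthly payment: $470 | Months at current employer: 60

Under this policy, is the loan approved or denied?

Credit score 831 ≥ 680 (meets base)
DTI = 1,825/3,950 = 46.2% > 45% — standard DTI limit exceeded.
Liquid reserves cover 5,780/470 = 12.3 months — ≥ 2 required
Employment 60 ≥ 12 months
46.2% falls in the override range (45%–49%), so the compensating-factor test applies.
Reserves 12.3 ≥ 8 months; credit score 831 ≥ 720.
Both override conditions satisfied; DTI exception granted.

Approved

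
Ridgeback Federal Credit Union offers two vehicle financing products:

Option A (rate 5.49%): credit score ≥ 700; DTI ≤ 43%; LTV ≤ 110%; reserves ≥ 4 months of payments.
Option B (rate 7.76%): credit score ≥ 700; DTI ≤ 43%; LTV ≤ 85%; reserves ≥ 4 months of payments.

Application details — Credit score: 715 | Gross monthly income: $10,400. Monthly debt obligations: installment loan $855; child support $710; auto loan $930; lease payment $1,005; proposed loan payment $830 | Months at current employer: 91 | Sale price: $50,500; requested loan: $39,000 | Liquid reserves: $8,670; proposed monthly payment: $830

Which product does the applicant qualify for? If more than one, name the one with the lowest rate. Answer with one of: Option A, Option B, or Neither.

Option A

Total debts = (855 + 710 + 930 + 1,005 + 830) = 4,330; DTI = 4,330/10,400 = 41.6%.
LTV = 39,000/50,500 = 77.2%.
Reserves = 8,670/830 = 10.4 months.
Option A: score 715 ≥ 700; DTI 41.6% ≤ 43%; LTV 77.2% ≤ 110%; reserves 10.4 ≥ 4 mo → qualifies.
Option B: score 715 ≥ 700; DTI 41.6% ≤ 43%; LTV 77.2% ≤ 85%; reserves 10.4 ≥ 4 mo → qualifies.
Qualifying: Option A, Option B. Lowest rate is 5.49% → Option A.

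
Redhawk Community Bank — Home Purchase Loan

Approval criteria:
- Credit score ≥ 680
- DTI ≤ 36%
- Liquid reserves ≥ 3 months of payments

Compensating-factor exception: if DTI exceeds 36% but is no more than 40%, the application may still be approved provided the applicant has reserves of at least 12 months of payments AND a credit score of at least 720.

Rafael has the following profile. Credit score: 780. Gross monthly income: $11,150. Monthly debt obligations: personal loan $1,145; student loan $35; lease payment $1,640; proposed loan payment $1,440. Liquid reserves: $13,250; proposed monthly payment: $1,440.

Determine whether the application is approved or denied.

Credit score 780 ≥ 680 (meets base)
Total debts = (1,145 + 35 + 1,640 + 1,440) = 4,260. DTI = 4,260/11,150 = 38.2% > 36% — standard DTI limit exceeded.
Liquid reserves cover 13,250/1,440 = 9.2 months — ≥ 3 required
DTI 38.2% is within the 36%–40% exception band; checking compensating factors.
Reserves 9.2 < 12 months; credit score 780 ≥ 720.
Compensating-factor requirement not fully met.

Denied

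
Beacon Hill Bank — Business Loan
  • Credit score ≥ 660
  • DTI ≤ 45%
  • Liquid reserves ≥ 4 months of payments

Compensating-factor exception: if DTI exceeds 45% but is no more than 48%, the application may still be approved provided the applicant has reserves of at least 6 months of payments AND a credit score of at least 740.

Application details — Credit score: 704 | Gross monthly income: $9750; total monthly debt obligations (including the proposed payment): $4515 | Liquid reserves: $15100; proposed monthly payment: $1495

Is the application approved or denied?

Credit score 704 ≥ 660 (meets base)
DTI: 4,515 ÷ 9,750 = 46.3%, over the 45% base limit.
Reserves = 15,100/1,495 = 10.1 months ≥ 4
DTI 46.3% is within the 45%–48% exception band; checking compensating factors.
Reserves 10.1 ≥ 6 months; credit score 704 < 740.
Override conditions not both satisfied; exception does not apply.

Denied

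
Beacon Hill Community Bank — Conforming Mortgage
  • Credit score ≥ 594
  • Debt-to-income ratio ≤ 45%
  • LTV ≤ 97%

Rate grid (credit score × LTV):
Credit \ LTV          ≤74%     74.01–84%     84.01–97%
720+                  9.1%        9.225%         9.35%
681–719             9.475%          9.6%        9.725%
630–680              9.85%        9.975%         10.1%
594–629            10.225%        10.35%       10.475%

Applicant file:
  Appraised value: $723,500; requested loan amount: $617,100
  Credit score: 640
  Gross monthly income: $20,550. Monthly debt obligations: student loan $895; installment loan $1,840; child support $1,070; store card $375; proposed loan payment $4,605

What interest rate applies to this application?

Credit score 640 ≥ 594; Total monthly debts = (895 + 1,840 + 1,070 + 375 + 4,605) = 8,785. DTI = 8,785/20,550 = 42.7% ≤ 45%
LTV: 617,100 ÷ 723,500 = 85.3%, within 97% cap
Credit 640 → row 630–680; LTV 85.3% → column 84.01–97%. Grid cell → 10.1%.

10.1%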